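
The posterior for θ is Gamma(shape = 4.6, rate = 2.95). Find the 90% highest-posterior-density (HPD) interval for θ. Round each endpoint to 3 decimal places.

The posterior is unimodal and skewed, so the HPD interval has equal density at both endpoints and is the shortest 90% interval.
Solving f(0.432) = f(2.643) with F(2.643) − F(0.432) = 0.90 gives [0.432, 2.643].
For comparison, the equal-tailed interval is [0.584, 2.915]; the HPD is narrower and shifted toward the mode.

[0.432, 2.643]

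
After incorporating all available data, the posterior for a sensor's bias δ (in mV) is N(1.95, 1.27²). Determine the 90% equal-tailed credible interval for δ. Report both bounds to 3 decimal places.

[-0.139, 4.039]

The posterior is symmetric, so the 90% equal-tailed interval is δ = 1.95 ± z·1.27 with z = 1.645.
Half-width: 1.645 × 1.27 = 2.089.
1.95 − 2.089 = -0.139; 1.95 + 2.089 = 4.039.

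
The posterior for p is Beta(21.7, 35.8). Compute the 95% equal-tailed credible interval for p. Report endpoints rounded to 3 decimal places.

Posterior: Beta(21.7, 35.8).
Equal-tailed 95% interval: the 0.025 and 0.975 quantiles of Beta(21.7, 35.8).
Posterior mean ≈ 0.377, SD ≈ 0.063; a Normal approximation gives roughly [0.253, 0.502].
Exact: F⁻¹(0.025) = 0.258; F⁻¹(0.975) = 0.505.

[0.258, 0.505]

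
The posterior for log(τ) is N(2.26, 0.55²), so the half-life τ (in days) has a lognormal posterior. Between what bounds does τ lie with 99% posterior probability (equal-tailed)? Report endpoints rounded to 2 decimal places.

On the log scale the 99% interval is 2.26 ± 2.576 × 0.55 = [0.8433, 3.6767].
Exponentiate: [e^0.8433, e^3.6767] = [2.32, 39.52].

[2.32, 39.52]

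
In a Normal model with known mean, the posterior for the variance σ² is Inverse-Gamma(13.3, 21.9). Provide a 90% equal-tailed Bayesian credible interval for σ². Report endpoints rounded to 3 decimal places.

[1.105, 2.765]

Inverse-Gamma(13.3, 21.9) quantiles: F⁻¹(0.05) and F⁻¹(0.95).
Equivalently, 1/σ² ~ Gamma(13.3, rate = 21.9); invert its 0.95 and 0.05 quantiles.
Posterior mean ≈ 1.780, SD ≈ 0.530; a Normal approximation gives roughly [0.909, 2.652].
Exact: lower = 1.105; upper = 2.765.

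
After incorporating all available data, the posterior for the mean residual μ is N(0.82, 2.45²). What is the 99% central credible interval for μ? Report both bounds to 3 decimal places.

The posterior is symmetric, so the 99% equal-tailed interval is μ = 0.82 ± z·2.45 with z = 2.576.
Half-width: 2.576 × 2.45 = 6.311.
0.82 − 6.311 = -5.491; 0.82 + 6.311 = 7.131.

[-5.491, 7.131]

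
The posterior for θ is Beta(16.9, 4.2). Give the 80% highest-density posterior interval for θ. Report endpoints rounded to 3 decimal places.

The posterior is unimodal and skewed, so the HPD interval has equal density at both endpoints and is the shortest 80% interval.
Solving f(0.709) = f(0.920) with F(0.920) − F(0.709) = 0.80 gives [0.709, 0.920].
For comparison, the equal-tailed interval is [0.686, 0.903]; the HPD is narrower and shifted toward the mode.

[0.709, 0.920]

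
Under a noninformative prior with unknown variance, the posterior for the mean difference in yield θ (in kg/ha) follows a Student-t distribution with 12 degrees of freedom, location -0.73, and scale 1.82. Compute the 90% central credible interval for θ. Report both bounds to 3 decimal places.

The t_12 distribution is symmetric; the 90% interval is -0.73 ± t·1.82 with t_{0.95,12} = 1.782.
Half-width: 1.782 × 1.82 = 3.244.
-0.73 − 3.244 = -3.974; -0.73 + 3.244 = 2.514.

[-3.974, 2.514]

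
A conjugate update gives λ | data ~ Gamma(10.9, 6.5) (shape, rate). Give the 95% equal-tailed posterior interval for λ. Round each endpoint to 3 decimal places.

Posterior: Gamma(shape 10.9, rate 6.5).
Equal-tailed 95% interval: Gamma(10.9, 6.5) quantiles at 0.025 and 0.975.
Posterior mean ≈ 1.677, SD ≈ 0.508; a Normal approximation gives roughly [0.681, 2.672].
Exact: lower = 0.834; upper = 2.809.

[0.834, 2.809]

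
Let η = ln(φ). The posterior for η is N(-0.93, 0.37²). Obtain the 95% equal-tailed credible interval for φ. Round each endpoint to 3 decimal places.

On the log scale the 95% interval is -0.93 ± 1.960 × 0.37 = [-1.6552, -0.2048].
Exponentiate: [e^-1.6552, e^-0.2048] = [0.191, 0.815].

[0.191, 0.815]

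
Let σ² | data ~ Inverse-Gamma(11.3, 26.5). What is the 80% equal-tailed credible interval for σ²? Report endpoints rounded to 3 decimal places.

Inverse-Gamma(11.3, 26.5) quantiles: F⁻¹(0.1) and F⁻¹(0.9).
Equivalently, 1/σ² ~ Gamma(11.3, rate = 26.5); invert its 0.9 and 0.1 quantiles.
Posterior mean ≈ 2.573, SD ≈ 0.844; a Normal approximation gives roughly [1.492, 3.654].
Exact: lower = 1.681; upper = 3.649.

[1.681, 3.649]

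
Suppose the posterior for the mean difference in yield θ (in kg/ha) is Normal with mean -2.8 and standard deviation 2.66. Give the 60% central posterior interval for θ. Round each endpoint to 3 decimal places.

The posterior is symmetric, so the 60% equal-tailed interval is θ = -2.8 ± z·2.66 with z = 0.842.
Half-width: 0.842 × 2.66 = 2.239.
-2.8 − 2.239 = -5.039; -2.8 + 2.239 = -0.561.

[-5.039, -0.561]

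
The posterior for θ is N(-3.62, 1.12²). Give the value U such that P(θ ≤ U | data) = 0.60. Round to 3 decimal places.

-3.336

Need U with P(θ ≤ U) = 0.60: U = -3.62 + z_{0.4}·1.12.
z = 0.253; U = -3.62 + 0.253 × 1.12 = -3.336.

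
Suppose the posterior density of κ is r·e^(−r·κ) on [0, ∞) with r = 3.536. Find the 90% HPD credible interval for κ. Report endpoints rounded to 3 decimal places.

The exponential density is strictly decreasing on [0, ∞), so the HPD interval is anchored at 0: [0, q] with P(κ ≤ q) = 0.90.
q = −ln(1 − 0.90) / 3.536 = 2.3026 / 3.536 = 0.651.

[0.000, 0.651]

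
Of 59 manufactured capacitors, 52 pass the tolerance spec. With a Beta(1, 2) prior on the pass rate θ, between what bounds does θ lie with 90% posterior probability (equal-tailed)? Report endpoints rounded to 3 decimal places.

Posterior: Beta(1+52, 2+7) = Beta(53, 9).
Equal-tailed 90% interval: the 0.05 and 0.95 quantiles of Beta(53, 9).
Posterior mean ≈ 0.855, SD ≈ 0.044; a Normal approximation gives roughly [0.782, 0.928].
Exact: F⁻¹(0.05) = 0.776; F⁻¹(0.95) = 0.921.

[0.776, 0.921]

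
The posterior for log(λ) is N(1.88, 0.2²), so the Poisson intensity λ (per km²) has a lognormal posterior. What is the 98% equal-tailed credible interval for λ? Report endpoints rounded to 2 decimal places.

[4.12, 10.44]

On the log scale the 98% interval is 1.88 ± 2.326 × 0.2 = [1.4147, 2.3453].
Exponentiate: [e^1.4147, e^2.3453] = [4.12, 10.44].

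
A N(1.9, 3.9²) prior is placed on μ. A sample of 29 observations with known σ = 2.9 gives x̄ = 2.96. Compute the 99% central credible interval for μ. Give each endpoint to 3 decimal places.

[1.566, 4.314]

Posterior precision = 1/3.9² + 29/2.9² = 0.0657 + 3.4483 = 3.5140, so posterior SD = 0.5335.
Posterior mean = (1.9/3.9² + 29·2.96/2.9²) / 3.5140 = 2.9402.
Interval: 2.9402 ± 2.576 × 0.5335 → [1.566, 4.314].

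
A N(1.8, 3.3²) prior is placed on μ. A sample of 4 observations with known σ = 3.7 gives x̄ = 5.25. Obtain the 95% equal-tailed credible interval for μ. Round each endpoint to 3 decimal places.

Posterior precision = 1/3.3² + 4/3.7² = 0.0918 + 0.2922 = 0.3840, so posterior SD = 1.6137.
Posterior mean = (1.8/3.3² + 4·5.25/3.7²) / 0.3840 = 4.4250.
Interval: 4.4250 ± 1.960 × 1.6137 → [1.262, 7.588].

[1.262, 7.588]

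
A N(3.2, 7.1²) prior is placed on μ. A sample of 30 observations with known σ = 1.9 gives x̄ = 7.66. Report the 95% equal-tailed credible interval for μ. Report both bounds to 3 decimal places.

Posterior precision = 1/7.1² + 30/1.9² = 0.0198 + 8.3102 = 8.3301, so posterior SD = 0.3465.
Posterior mean = (3.2/7.1² + 30·7.66/1.9²) / 8.3301 = 7.6494.
Interval: 7.6494 ± 1.960 × 0.3465 → [6.970, 8.328].

[6.970, 8.328]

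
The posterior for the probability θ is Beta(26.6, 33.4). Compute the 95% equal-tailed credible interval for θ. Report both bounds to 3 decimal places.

Posterior: Beta(26.6, 33.4).
Equal-tailed 95% interval: the 0.025 and 0.975 quantiles of Beta(26.6, 33.4).
Posterior mean ≈ 0.443, SD ≈ 0.064; a Normal approximation gives roughly [0.319, 0.568].
Exact: F⁻¹(0.025) = 0.321; F⁻¹(0.975) = 0.569.

[0.321, 0.569]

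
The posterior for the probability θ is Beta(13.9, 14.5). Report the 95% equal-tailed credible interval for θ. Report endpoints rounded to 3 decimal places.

Posterior: Beta(13.9, 14.5).
Equal-tailed 95% interval: the 0.025 and 0.975 quantiles of Beta(13.9, 14.5).
Posterior mean ≈ 0.489, SD ≈ 0.092; a Normal approximation gives roughly [0.309, 0.670].
Exact: F⁻¹(0.025) = 0.311; F⁻¹(0.975) = 0.669.

[0.311, 0.669]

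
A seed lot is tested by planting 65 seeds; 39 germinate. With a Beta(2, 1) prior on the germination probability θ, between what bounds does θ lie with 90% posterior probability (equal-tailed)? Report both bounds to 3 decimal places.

[0.504, 0.698]

Posterior: Beta(2+39, 1+26) = Beta(41, 27).
Equal-tailed 90% interval: the 0.05 and 0.95 quantiles of Beta(41, 27).
Posterior mean ≈ 0.603, SD ≈ 0.059; a Normal approximation gives roughly [0.506, 0.700].
Exact: F⁻¹(0.05) = 0.504; F⁻¹(0.95) = 0.698.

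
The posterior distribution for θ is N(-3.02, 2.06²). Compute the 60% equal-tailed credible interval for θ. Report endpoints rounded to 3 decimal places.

The posterior is symmetric, so the 60% equal-tailed interval is θ = -3.02 ± z·2.06 with z = 0.842.
Half-width: 0.842 × 2.06 = 1.734.
-3.02 − 1.734 = -4.754; -3.02 + 1.734 = -1.286.

[-4.754, -1.286]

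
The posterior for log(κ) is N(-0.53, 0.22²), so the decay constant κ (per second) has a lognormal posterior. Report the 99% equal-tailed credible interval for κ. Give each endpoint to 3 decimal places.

[0.334, 1.037]

On the log scale the 99% interval is -0.53 ± 2.576 × 0.22 = [-1.0967, 0.0367].
Exponentiate: [e^-1.0967, e^0.0367] = [0.334, 1.037].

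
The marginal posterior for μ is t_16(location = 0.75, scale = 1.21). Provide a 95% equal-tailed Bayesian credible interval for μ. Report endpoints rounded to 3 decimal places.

The t_16 distribution is symmetric; the 95% interval is 0.75 ± t·1.21 with t_{0.975,16} = 2.120.
Half-width: 2.120 × 1.21 = 2.565.
0.75 − 2.565 = -1.815; 0.75 + 2.565 = 3.315.

[-1.815, 3.315]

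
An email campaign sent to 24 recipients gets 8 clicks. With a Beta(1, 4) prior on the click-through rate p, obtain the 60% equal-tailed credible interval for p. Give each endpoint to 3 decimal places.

[0.237, 0.381]

Posterior: Beta(1+8, 4+16) = Beta(9, 20).
Equal-tailed 60% interval: the 0.2 and 0.8 quantiles of Beta(9, 20).
Posterior mean ≈ 0.310, SD ≈ 0.084; a Normal approximation gives roughly [0.239, 0.381].
Exact: F⁻¹(0.2) = 0.237; F⁻¹(0.8) = 0.381.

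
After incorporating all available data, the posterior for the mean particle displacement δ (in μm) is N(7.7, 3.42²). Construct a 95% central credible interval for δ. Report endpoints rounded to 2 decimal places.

[1.00, 14.40]

The posterior is symmetric, so the 95% equal-tailed interval is δ = 7.7 ± z·3.42 with z = 1.960.
Half-width: 1.960 × 3.42 = 6.70.
7.7 − 6.70 = 1.00; 7.7 + 6.70 = 14.40.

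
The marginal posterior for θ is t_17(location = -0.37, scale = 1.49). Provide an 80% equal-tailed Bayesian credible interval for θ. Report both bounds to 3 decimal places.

[-2.357, 1.617]

The t_17 distribution is symmetric; the 80% interval is -0.37 ± t·1.49 with t_{0.9,17} = 1.333.
Half-width: 1.333 × 1.49 = 1.987.
-0.37 − 1.987 = -2.357; -0.37 + 1.987 = 1.617.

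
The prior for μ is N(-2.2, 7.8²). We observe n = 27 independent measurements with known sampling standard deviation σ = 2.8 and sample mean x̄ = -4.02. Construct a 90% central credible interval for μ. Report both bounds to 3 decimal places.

Posterior precision = 1/7.8² + 27/2.8² = 0.0164 + 3.4439 = 3.4603, so posterior SD = 0.5376.
Posterior mean = (-2.2/7.8² + 27·-4.02/2.8²) / 3.4603 = -4.0114.
Interval: -4.0114 ± 1.645 × 0.5376 → [-4.896, -3.127].

[-4.896, -3.127]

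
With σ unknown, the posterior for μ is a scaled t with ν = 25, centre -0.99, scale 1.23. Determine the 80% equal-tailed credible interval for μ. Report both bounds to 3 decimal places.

[-2.609, 0.629]

The t_25 distribution is symmetric; the 80% interval is -0.99 ± t·1.23 with t_{0.9,25} = 1.316.
Half-width: 1.316 × 1.23 = 1.619.
-0.99 − 1.619 = -2.609; -0.99 + 1.619 = 0.629.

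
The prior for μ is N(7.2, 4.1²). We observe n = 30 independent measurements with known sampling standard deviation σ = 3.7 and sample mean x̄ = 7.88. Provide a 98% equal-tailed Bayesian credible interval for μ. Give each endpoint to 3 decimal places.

Posterior precision = 1/4.1² + 30/3.7² = 0.0595 + 2.1914 = 2.2509, so posterior SD = 0.6665.
Posterior mean = (7.2/4.1² + 30·7.88/3.7²) / 2.2509 = 7.8620.
Interval: 7.8620 ± 2.326 × 0.6665 → [6.311, 9.413].

[6.311, 9.413]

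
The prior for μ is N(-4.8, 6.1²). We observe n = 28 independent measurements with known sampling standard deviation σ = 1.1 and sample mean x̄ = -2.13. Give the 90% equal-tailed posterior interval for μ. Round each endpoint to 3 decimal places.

[-2.475, -1.791]

Posterior precision = 1/6.1² + 28/1.1² = 0.0269 + 23.1405 = 23.1674, so posterior SD = 0.2078.
Posterior mean = (-4.8/6.1² + 28·-2.13/1.1²) / 23.1674 = -2.1331.
Interval: -2.1331 ± 1.645 × 0.2078 → [-2.475, -1.791].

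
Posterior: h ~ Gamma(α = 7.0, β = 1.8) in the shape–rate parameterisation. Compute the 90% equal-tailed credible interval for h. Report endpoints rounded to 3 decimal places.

Posterior: Gamma(shape 7.0, rate 1.8).
Equal-tailed 90% interval: Gamma(7.0, 1.8) quantiles at 0.05 and 0.95.
Posterior mean ≈ 3.889, SD ≈ 1.470; a Normal approximation gives roughly [1.471, 6.307].
Exact: lower = 1.825; upper = 6.579.

[1.825, 6.579]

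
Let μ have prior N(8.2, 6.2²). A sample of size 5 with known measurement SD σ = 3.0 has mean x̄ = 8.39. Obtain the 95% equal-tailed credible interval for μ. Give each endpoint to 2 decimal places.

Posterior precision = 1/6.2² + 5/3.0² = 0.0260 + 0.5556 = 0.5816, so posterior SD = 1.3113.
Posterior mean = (8.2/6.2² + 5·8.39/3.0²) / 0.5816 = 8.3815.
Interval: 8.3815 ± 1.960 × 1.3113 → [5.81, 10.95].

[5.81, 10.95]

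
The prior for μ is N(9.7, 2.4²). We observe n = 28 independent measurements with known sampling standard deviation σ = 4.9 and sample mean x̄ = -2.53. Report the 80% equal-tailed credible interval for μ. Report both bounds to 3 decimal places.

Posterior precision = 1/2.4² + 28/4.9² = 0.1736 + 1.1662 = 1.3398, so posterior SD = 0.8639.
Posterior mean = (9.7/2.4² + 28·-2.53/4.9²) / 1.3398 = -0.9452.
Interval: -0.9452 ± 1.282 × 0.8639 → [-2.052, 0.162].

[-2.052, 0.162]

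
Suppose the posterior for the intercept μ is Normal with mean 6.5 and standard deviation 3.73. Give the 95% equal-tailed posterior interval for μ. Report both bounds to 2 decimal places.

The posterior is symmetric, so the 95% equal-tailed interval is μ = 6.5 ± z·3.73 with z = 1.960.
Half-width: 1.960 × 3.73 = 7.31.
6.5 − 7.31 = -0.81; 6.5 + 7.31 = 13.81.

[-0.81, 13.81]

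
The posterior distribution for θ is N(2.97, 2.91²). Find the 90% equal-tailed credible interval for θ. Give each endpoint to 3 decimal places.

The posterior is symmetric, so the 90% equal-tailed interval is θ = 2.97 ± z·2.91 with z = 1.645.
Half-width: 1.645 × 2.91 = 4.787.
2.97 − 4.787 = -1.817; 2.97 + 4.787 = 7.757.

[-1.817, 7.757]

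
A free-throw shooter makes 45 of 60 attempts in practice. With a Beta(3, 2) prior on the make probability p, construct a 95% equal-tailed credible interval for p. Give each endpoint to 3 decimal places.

Posterior: Beta(3+45, 2+15) = Beta(48, 17).
Equal-tailed 95% interval: the 0.025 and 0.975 quantiles of Beta(48, 17).
Posterior mean ≈ 0.738, SD ≈ 0.054; a Normal approximation gives roughly [0.632, 0.844].
Exact: F⁻¹(0.025) = 0.626; F⁻¹(0.975) = 0.837.

[0.626, 0.837]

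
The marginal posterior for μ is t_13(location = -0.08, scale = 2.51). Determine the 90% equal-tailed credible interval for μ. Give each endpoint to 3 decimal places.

[-4.525, 4.365]

The t_13 distribution is symmetric; the 90% interval is -0.08 ± t·2.51 with t_{0.95,13} = 1.771.
Half-width: 1.771 × 2.51 = 4.445.
-0.08 − 4.445 = -4.525; -0.08 + 4.445 = 4.365.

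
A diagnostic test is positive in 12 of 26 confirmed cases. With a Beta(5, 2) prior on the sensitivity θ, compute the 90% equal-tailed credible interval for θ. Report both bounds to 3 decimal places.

Posterior: Beta(5+12, 2+14) = Beta(17, 16).
Equal-tailed 90% interval: the 0.05 and 0.95 quantiles of Beta(17, 16).
Posterior mean ≈ 0.515, SD ≈ 0.086; a Normal approximation gives roughly [0.374, 0.656].
Exact: F⁻¹(0.05) = 0.373; F⁻¹(0.95) = 0.656.

[0.373, 0.656]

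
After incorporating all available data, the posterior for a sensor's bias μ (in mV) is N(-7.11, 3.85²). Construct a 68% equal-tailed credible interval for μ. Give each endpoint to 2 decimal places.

[-10.94, -3.28]

The posterior is symmetric, so the 68% equal-tailed interval is μ = -7.11 ± z·3.85 with z = 0.994.
Half-width: 0.994 × 3.85 = 3.83.
-7.11 − 3.83 = -10.94; -7.11 + 3.83 = -3.28.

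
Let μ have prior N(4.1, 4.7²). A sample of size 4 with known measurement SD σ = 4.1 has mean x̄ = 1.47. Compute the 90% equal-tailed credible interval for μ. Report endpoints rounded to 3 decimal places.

Posterior precision = 1/4.7² + 4/4.1² = 0.0453 + 0.2380 = 0.2832, so posterior SD = 1.8790.
Posterior mean = (4.1/4.7² + 4·1.47/4.1²) / 0.2832 = 1.8904.
Interval: 1.8904 ± 1.645 × 1.8790 → [-1.200, 4.981].

[-1.200, 4.981]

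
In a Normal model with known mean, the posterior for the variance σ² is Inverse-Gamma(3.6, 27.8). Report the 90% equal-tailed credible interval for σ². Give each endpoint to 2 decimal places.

[3.87, 24.41]

Inverse-Gamma(3.6, 27.8) quantiles: F⁻¹(0.05) and F⁻¹(0.95).
Equivalently, 1/σ² ~ Gamma(3.6, rate = 27.8); invert its 0.95 and 0.05 quantiles.
Posterior mean ≈ 10.69, SD ≈ 8.45; a Normal approximation gives roughly [-3.21, 24.60].
Exact: lower = 3.87; upper = 24.41.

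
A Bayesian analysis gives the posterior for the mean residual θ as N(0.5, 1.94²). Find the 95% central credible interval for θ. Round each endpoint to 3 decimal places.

[-3.302, 4.302]

The posterior is symmetric, so the 95% equal-tailed interval is θ = 0.5 ± z·1.94 with z = 1.960.
Half-width: 1.960 × 1.94 = 3.802.
0.5 − 3.802 = -3.302; 0.5 + 3.802 = 4.302.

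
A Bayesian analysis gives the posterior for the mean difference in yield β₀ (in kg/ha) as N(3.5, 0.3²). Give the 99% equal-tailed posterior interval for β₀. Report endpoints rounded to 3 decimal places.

[2.727, 4.273]

The posterior is symmetric, so the 99% equal-tailed interval is β₀ = 3.5 ± z·0.3 with z = 2.576.
Half-width: 2.576 × 0.3 = 0.773.
3.5 − 0.773 = 2.727; 3.5 + 0.773 = 4.273.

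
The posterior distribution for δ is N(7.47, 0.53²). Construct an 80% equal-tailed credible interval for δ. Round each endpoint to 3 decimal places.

[6.791, 8.149]

The posterior is symmetric, so the 80% equal-tailed interval is δ = 7.47 ± z·0.53 with z = 1.282.
Half-width: 1.282 × 0.53 = 0.679.
7.47 − 0.679 = 6.791; 7.47 + 0.679 = 8.149.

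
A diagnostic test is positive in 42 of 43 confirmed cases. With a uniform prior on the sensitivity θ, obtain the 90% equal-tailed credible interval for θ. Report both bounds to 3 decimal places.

[0.897, 0.992]

Posterior: Beta(1+42, 1+1) = Beta(43, 2).
Equal-tailed 90% interval: the 0.05 and 0.95 quantiles of Beta(43, 2).
Posterior mean ≈ 0.956, SD ≈ 0.030; a Normal approximation gives roughly [0.906, 1.006].
Exact: F⁻¹(0.05) = 0.897; F⁻¹(0.95) = 0.992.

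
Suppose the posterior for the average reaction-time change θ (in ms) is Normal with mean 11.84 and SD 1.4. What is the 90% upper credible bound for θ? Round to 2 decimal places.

Need U with P(θ ≤ U) = 0.90: U = 11.84 + z_{0.1}·1.4.
z = 1.282; U = 11.84 + 1.282 × 1.4 = 13.63.

13.63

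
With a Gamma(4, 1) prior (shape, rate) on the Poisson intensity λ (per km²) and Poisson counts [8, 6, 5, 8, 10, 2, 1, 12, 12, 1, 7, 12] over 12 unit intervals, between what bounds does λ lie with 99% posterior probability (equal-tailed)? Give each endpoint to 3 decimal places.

[5.055, 8.772]

Posterior: Gamma(4+84, 1+12) = Gamma(88, 13) (shape, rate).
Equal-tailed 99% interval: Gamma(88, 13) quantiles at 0.005 and 0.995.
Posterior mean ≈ 6.769, SD ≈ 0.722; a Normal approximation gives roughly [4.911, 8.628].
Exact: lower = 5.055; upper = 8.772.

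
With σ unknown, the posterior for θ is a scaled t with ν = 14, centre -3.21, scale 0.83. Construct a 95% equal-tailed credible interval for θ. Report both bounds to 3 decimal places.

The t_14 distribution is symmetric; the 95% interval is -3.21 ± t·0.83 with t_{0.975,14} = 2.145.
Half-width: 2.145 × 0.83 = 1.780.
-3.21 − 1.780 = -4.990; -3.21 + 1.780 = -1.430.

[-4.990, -1.430]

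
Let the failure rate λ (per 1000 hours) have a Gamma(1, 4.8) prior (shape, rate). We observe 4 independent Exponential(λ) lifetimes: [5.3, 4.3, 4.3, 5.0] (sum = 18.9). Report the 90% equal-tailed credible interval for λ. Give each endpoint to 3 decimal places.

Posterior: Gamma(1+4, 4.8+18.9) = Gamma(5, 23.7) (shape, rate).
Equal-tailed 90% interval: Gamma(5, 23.7) quantiles at 0.05 and 0.95.
Posterior mean ≈ 0.211, SD ≈ 0.094; a Normal approximation gives roughly [0.056, 0.366].
Exact: lower = 0.083; upper = 0.386.

[0.083, 0.386]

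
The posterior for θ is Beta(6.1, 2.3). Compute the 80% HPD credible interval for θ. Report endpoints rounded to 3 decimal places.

[0.575, 0.938]

The posterior is unimodal and skewed, so the HPD interval has equal density at both endpoints and is the shortest 80% interval.
Solving f(0.575) = f(0.938) with F(0.938) − F(0.575) = 0.80 gives [0.575, 0.938].
For comparison, the equal-tailed interval is [0.523, 0.902]; the HPD is narrower and shifted toward the mode.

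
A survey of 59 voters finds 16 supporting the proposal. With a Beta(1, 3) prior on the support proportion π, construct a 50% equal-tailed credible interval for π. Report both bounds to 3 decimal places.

[0.231, 0.306]

Posterior: Beta(1+16, 3+43) = Beta(17, 46).
Equal-tailed 50% interval: the 0.25 and 0.75 quantiles of Beta(17, 46).
Posterior mean ≈ 0.270, SD ≈ 0.055; a Normal approximation gives roughly [0.232, 0.307].
Exact: F⁻¹(0.25) = 0.231; F⁻¹(0.75) = 0.306.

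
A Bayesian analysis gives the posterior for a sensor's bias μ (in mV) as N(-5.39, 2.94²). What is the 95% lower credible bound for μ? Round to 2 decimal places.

Need L with P(μ ≥ L) = 0.95: L = -5.39 − z_{0.05}·2.94.
z = 1.645; L = -5.39 − 1.645 × 2.94 = -10.23.

-10.23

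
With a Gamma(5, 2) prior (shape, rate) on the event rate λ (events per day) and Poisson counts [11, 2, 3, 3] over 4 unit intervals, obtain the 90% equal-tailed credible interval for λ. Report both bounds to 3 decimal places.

[2.758, 5.431]

Posterior: Gamma(5+19, 2+4) = Gamma(24, 6) (shape, rate).
Equal-tailed 90% interval: Gamma(24, 6) quantiles at 0.05 and 0.95.
Posterior mean ≈ 4.000, SD ≈ 0.816; a Normal approximation gives roughly [2.657, 5.343].
Exact: lower = 2.758; upper = 5.431.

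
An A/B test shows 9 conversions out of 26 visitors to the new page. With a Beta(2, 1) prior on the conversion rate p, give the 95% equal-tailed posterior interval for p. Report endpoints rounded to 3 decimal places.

Posterior: Beta(2+9, 1+17) = Beta(11, 18).
Equal-tailed 95% interval: the 0.025 and 0.975 quantiles of Beta(11, 18).
Posterior mean ≈ 0.379, SD ≈ 0.089; a Normal approximation gives roughly [0.206, 0.553].
Exact: F⁻¹(0.025) = 0.215; F⁻¹(0.975) = 0.559.

[0.215, 0.559]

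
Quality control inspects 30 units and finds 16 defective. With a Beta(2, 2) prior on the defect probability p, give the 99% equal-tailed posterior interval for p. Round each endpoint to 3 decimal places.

Posterior: Beta(2+16, 2+14) = Beta(18, 16).
Equal-tailed 99% interval: the 0.005 and 0.995 quantiles of Beta(18, 16).
Posterior mean ≈ 0.529, SD ≈ 0.084; a Normal approximation gives roughly [0.312, 0.747].
Exact: F⁻¹(0.005) = 0.315; F⁻¹(0.995) = 0.738.

[0.315, 0.738]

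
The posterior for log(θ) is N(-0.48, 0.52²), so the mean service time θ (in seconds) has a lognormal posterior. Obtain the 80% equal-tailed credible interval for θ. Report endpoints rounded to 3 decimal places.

[0.318, 1.205]

On the log scale the 80% interval is -0.48 ± 1.282 × 0.52 = [-1.1464, 0.1864].
Exponentiate: [e^-1.1464, e^0.1864] = [0.318, 1.205].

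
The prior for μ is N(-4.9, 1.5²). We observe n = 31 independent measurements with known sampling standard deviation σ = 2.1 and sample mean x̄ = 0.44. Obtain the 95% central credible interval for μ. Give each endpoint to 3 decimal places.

[-0.594, 0.839]

Posterior precision = 1/1.5² + 31/2.1² = 0.4444 + 7.0295 = 7.4739, so posterior SD = 0.3658.
Posterior mean = (-4.9/1.5² + 31·0.44/2.1²) / 7.4739 = 0.1225.
Interval: 0.1225 ± 1.960 × 0.3658 → [-0.594, 0.839].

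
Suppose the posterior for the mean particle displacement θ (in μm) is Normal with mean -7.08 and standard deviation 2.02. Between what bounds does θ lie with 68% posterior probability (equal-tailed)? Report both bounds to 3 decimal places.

The posterior is symmetric, so the 68% equal-tailed interval is θ = -7.08 ± z·2.02 with z = 0.994.
Half-width: 0.994 × 2.02 = 2.009.
-7.08 − 2.009 = -9.089; -7.08 + 2.009 = -5.071.

[-9.089, -5.071]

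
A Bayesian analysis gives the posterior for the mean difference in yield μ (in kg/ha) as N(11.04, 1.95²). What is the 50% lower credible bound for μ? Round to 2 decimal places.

11.04

Need L with P(μ ≥ L) = 0.50: L = 11.04 − z_{0.5}·1.95.
z = 0.000; L = 11.04 − 0.000 × 1.95 = 11.04.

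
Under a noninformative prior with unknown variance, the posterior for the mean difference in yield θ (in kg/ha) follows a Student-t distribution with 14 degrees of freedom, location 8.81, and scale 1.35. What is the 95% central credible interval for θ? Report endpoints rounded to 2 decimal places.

[5.91, 11.71]

The t_14 distribution is symmetric; the 95% interval is 8.81 ± t·1.35 with t_{0.975,14} = 2.145.
Half-width: 2.145 × 1.35 = 2.90.
8.81 − 2.90 = 5.91; 8.81 + 2.90 = 11.71.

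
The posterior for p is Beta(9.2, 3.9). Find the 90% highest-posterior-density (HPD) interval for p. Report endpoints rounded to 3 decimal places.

[0.510, 0.902]

The posterior is unimodal and skewed, so the HPD interval has equal density at both endpoints and is the shortest 90% interval.
Solving f(0.510) = f(0.902) with F(0.902) − F(0.510) = 0.90 gives [0.510, 0.902].
For comparison, the equal-tailed interval is [0.485, 0.884]; the HPD is narrower and shifted toward the mode.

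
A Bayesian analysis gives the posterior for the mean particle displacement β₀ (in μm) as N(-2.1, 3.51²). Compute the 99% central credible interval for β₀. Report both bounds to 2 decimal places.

The posterior is symmetric, so the 99% equal-tailed interval is β₀ = -2.1 ± z·3.51 with z = 2.576.
Half-width: 2.576 × 3.51 = 9.04.
-2.1 − 9.04 = -11.14; -2.1 + 9.04 = 6.94.

[-11.14, 6.94]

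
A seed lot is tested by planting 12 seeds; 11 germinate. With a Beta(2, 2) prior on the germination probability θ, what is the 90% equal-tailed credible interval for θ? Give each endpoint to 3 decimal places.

[0.637, 0.943]

Posterior: Beta(2+11, 2+1) = Beta(13, 3).
Equal-tailed 90% interval: the 0.05 and 0.95 quantiles of Beta(13, 3).
Posterior mean ≈ 0.812, SD ≈ 0.095; a Normal approximation gives roughly [0.657, 0.968].
Exact: F⁻¹(0.05) = 0.637; F⁻¹(0.95) = 0.943.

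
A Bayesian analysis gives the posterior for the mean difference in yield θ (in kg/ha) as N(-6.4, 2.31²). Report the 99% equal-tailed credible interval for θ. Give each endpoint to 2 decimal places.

[-12.35, -0.45]

The posterior is symmetric, so the 99% equal-tailed interval is θ = -6.4 ± z·2.31 with z = 2.576.
Half-width: 2.576 × 2.31 = 5.95.
-6.4 − 5.95 = -12.35; -6.4 + 5.95 = -0.45.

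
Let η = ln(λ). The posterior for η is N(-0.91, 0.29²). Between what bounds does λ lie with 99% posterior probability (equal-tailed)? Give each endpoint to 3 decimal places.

On the log scale the 99% interval is -0.91 ± 2.576 × 0.29 = [-1.6570, -0.1630].
Exponentiate: [e^-1.6570, e^-0.1630] = [0.191, 0.850].

[0.191, 0.850]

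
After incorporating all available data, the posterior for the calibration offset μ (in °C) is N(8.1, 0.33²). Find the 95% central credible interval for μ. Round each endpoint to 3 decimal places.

[7.453, 8.747]

The posterior is symmetric, so the 95% equal-tailed interval is μ = 8.1 ± z·0.33 with z = 1.960.
Half-width: 1.960 × 0.33 = 0.647.
8.1 − 0.647 = 7.453; 8.1 + 0.647 = 8.747.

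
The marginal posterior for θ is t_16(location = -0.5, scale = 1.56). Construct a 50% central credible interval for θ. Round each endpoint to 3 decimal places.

The t_16 distribution is symmetric; the 50% interval is -0.5 ± t·1.56 with t_{0.75,16} = 0.690.
Half-width: 0.690 × 1.56 = 1.077.
-0.5 − 1.077 = -1.577; -0.5 + 1.077 = 0.577.

[-1.577, 0.577]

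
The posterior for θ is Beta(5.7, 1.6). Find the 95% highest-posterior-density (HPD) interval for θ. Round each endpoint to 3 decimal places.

The posterior is unimodal and skewed, so the HPD interval has equal density at both endpoints and is the shortest 95% interval.
Solving f(0.504) = f(0.998) with F(0.998) − F(0.504) = 0.95 gives [0.504, 0.998].
For comparison, the equal-tailed interval is [0.443, 0.978]; the HPD is narrower and shifted toward the mode.

[0.504, 0.998]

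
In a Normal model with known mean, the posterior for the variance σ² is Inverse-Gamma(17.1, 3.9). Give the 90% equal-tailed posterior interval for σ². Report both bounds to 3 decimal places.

Inverse-Gamma(17.1, 3.9) quantiles: F⁻¹(0.05) and F⁻¹(0.95).
Equivalently, 1/σ² ~ Gamma(17.1, rate = 3.9); invert its 0.95 and 0.05 quantiles.
Posterior mean ≈ 0.242, SD ≈ 0.062; a Normal approximation gives roughly [0.140, 0.345].
Exact: lower = 0.160; upper = 0.357.

[0.160, 0.357]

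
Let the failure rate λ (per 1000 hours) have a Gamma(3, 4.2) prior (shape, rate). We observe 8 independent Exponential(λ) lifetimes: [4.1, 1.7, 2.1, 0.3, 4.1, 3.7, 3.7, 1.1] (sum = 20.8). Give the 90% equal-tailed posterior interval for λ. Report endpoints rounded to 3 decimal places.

Posterior: Gamma(3+8, 4.2+20.8) = Gamma(11, 25.0) (shape, rate).
Equal-tailed 90% interval: Gamma(11, 25.0) quantiles at 0.05 and 0.95.
Posterior mean ≈ 0.440, SD ≈ 0.133; a Normal approximation gives roughly [0.222, 0.658].
Exact: lower = 0.247; upper = 0.678.

[0.247, 0.678]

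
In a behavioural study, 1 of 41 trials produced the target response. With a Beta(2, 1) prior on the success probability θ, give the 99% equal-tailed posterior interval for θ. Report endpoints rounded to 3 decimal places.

Posterior: Beta(2+1, 1+40) = Beta(3, 41).
Equal-tailed 99% interval: the 0.005 and 0.995 quantiles of Beta(3, 41).
Posterior mean ≈ 0.068, SD ≈ 0.038; a Normal approximation gives roughly [-0.029, 0.165].
Exact: F⁻¹(0.005) = 0.008; F⁻¹(0.995) = 0.198.

[0.008, 0.198]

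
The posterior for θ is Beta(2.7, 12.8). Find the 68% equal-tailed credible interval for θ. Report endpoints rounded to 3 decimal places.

[0.082, 0.267]

Posterior: Beta(2.7, 12.8).
Equal-tailed 68% interval: the 0.16 and 0.84 quantiles of Beta(2.7, 12.8).
Posterior mean ≈ 0.174, SD ≈ 0.093; a Normal approximation gives roughly [0.081, 0.267].
Exact: F⁻¹(0.16) = 0.082; F⁻¹(0.84) = 0.267.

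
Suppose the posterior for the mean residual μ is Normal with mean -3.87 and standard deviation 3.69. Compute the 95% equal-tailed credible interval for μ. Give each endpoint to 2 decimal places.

The posterior is symmetric, so the 95% equal-tailed interval is μ = -3.87 ± z·3.69 with z = 1.960.
Half-width: 1.960 × 3.69 = 7.23.
-3.87 − 7.23 = -11.10; -3.87 + 7.23 = 3.36.

[-11.10, 3.36]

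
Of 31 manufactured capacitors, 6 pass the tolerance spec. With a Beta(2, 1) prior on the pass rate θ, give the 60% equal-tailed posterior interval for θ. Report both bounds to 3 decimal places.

Posterior: Beta(2+6, 1+25) = Beta(8, 26).
Equal-tailed 60% interval: the 0.2 and 0.8 quantiles of Beta(8, 26).
Posterior mean ≈ 0.235, SD ≈ 0.072; a Normal approximation gives roughly [0.175, 0.296].
Exact: F⁻¹(0.2) = 0.173; F⁻¹(0.8) = 0.295.

[0.173, 0.295]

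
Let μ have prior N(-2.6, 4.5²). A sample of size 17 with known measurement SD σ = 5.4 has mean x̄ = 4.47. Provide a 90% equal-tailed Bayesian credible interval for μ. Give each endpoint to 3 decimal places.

Posterior precision = 1/4.5² + 17/5.4² = 0.0494 + 0.5830 = 0.6324, so posterior SD = 1.2575.
Posterior mean = (-2.6/4.5² + 17·4.47/5.4²) / 0.6324 = 3.9179.
Interval: 3.9179 ± 1.645 × 1.2575 → [1.849, 5.986].

[1.849, 5.986]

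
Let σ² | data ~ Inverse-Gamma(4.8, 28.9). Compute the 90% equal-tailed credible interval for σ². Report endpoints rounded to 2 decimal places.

Inverse-Gamma(4.8, 28.9) quantiles: F⁻¹(0.05) and F⁻¹(0.95).
Equivalently, 1/σ² ~ Gamma(4.8, rate = 28.9); invert its 0.95 and 0.05 quantiles.
Posterior mean ≈ 7.61, SD ≈ 4.55; a Normal approximation gives roughly [0.13, 15.08].
Exact: lower = 3.26; upper = 15.66.

[3.26, 15.66]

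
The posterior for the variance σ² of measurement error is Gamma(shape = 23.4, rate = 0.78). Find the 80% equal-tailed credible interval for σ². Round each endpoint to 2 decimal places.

Posterior: Gamma(shape 23.4, rate 0.78).
Equal-tailed 80% interval: Gamma(23.4, 0.78) quantiles at 0.1 and 0.9.
Posterior mean ≈ 30.00, SD ≈ 6.20; a Normal approximation gives roughly [22.05, 37.95].
Exact: lower = 22.38; upper = 38.17.

[22.38, 38.17]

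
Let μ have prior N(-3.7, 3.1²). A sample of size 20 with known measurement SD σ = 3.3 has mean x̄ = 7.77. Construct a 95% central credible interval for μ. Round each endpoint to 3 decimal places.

Posterior precision = 1/3.1² + 20/3.3² = 0.1041 + 1.8365 = 1.9406, so posterior SD = 0.7178.
Posterior mean = (-3.7/3.1² + 20·7.77/3.3²) / 1.9406 = 7.1550.
Interval: 7.1550 ± 1.960 × 0.7178 → [5.748, 8.562].

[5.748, 8.562]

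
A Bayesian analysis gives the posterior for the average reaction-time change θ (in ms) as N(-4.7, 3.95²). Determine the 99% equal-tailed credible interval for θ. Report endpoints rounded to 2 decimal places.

[-14.87, 5.47]

The posterior is symmetric, so the 99% equal-tailed interval is θ = -4.7 ± z·3.95 with z = 2.576.
Half-width: 2.576 × 3.95 = 10.17.
-4.7 − 10.17 = -14.87; -4.7 + 10.17 = 5.47.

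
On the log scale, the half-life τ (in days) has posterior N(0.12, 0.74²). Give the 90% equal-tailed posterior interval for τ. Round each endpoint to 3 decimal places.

[0.334, 3.808]

On the log scale the 90% interval is 0.12 ± 1.645 × 0.74 = [-1.0972, 1.3372].
Exponentiate: [e^-1.0972, e^1.3372] = [0.334, 3.808].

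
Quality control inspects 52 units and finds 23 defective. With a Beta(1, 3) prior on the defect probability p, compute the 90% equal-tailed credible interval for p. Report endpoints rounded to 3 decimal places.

Posterior: Beta(1+23, 3+29) = Beta(24, 32).
Equal-tailed 90% interval: the 0.05 and 0.95 quantiles of Beta(24, 32).
Posterior mean ≈ 0.429, SD ≈ 0.066; a Normal approximation gives roughly [0.321, 0.536].
Exact: F⁻¹(0.05) = 0.322; F⁻¹(0.95) = 0.538.

[0.322, 0.538]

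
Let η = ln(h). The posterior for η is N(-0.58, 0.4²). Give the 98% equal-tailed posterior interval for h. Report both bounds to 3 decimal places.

[0.221, 1.420]

On the log scale the 98% interval is -0.58 ± 2.326 × 0.4 = [-1.5105, 0.3505].
Exponentiate: [e^-1.5105, e^0.3505] = [0.221, 1.420].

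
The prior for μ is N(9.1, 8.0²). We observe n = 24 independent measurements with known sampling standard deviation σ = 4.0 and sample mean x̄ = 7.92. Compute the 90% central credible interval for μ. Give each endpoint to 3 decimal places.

[6.596, 9.268]

Posterior precision = 1/8.0² + 24/4.0² = 0.0156 + 1.5000 = 1.5156, so posterior SD = 0.8123.
Posterior mean = (9.1/8.0² + 24·7.92/4.0²) / 1.5156 = 7.9322.
Interval: 7.9322 ± 1.645 × 0.8123 → [6.596, 9.268].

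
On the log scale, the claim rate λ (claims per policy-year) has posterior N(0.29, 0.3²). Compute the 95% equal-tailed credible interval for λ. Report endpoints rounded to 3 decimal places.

[0.742, 2.406]

On the log scale the 95% interval is 0.29 ± 1.960 × 0.3 = [-0.2980, 0.8780].
Exponentiate: [e^-0.2980, e^0.8780] = [0.742, 2.406].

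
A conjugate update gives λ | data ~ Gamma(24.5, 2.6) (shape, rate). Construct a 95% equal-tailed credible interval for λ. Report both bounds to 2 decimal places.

Posterior: Gamma(shape 24.5, rate 2.6).
Equal-tailed 95% interval: Gamma(24.5, 2.6) quantiles at 0.025 and 0.975.
Posterior mean ≈ 9.42, SD ≈ 1.90; a Normal approximation gives roughly [5.69, 13.15].
Exact: lower = 6.07; upper = 13.50.

[6.07, 13.50]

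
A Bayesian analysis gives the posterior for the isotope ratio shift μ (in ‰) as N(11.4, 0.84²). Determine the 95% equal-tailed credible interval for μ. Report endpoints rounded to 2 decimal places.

[9.75, 13.05]

The posterior is symmetric, so the 95% equal-tailed interval is μ = 11.4 ± z·0.84 with z = 1.960.
Half-width: 1.960 × 0.84 = 1.65.
11.4 − 1.65 = 9.75; 11.4 + 1.65 = 13.05.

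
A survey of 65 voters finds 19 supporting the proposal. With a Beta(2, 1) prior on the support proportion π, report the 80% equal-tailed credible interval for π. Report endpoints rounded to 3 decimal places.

[0.239, 0.382]

Posterior: Beta(2+19, 1+46) = Beta(21, 47).
Equal-tailed 80% interval: the 0.1 and 0.9 quantiles of Beta(21, 47).
Posterior mean ≈ 0.309, SD ≈ 0.056; a Normal approximation gives roughly [0.238, 0.380].
Exact: F⁻¹(0.1) = 0.239; F⁻¹(0.9) = 0.382.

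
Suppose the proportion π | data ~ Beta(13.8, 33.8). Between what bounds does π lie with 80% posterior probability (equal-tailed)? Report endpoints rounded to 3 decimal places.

Posterior: Beta(13.8, 33.8).
Equal-tailed 80% interval: the 0.1 and 0.9 quantiles of Beta(13.8, 33.8).
Posterior mean ≈ 0.290, SD ≈ 0.065; a Normal approximation gives roughly [0.207, 0.373].
Exact: F⁻¹(0.1) = 0.208; F⁻¹(0.9) = 0.376.

[0.208, 0.376]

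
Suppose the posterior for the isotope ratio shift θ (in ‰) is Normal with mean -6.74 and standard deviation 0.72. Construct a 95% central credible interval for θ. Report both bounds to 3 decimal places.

[-8.151, -5.329]

The posterior is symmetric, so the 95% equal-tailed interval is θ = -6.74 ± z·0.72 with z = 1.960.
Half-width: 1.960 × 0.72 = 1.411.
-6.74 − 1.411 = -8.151; -6.74 + 1.411 = -5.329.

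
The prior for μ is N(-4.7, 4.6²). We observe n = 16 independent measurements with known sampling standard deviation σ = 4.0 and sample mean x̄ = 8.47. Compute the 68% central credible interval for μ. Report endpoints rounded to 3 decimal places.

[6.904, 8.847]

Posterior precision = 1/4.6² + 16/4.0² = 0.0473 + 1.0000 = 1.0473, so posterior SD = 0.9772.
Posterior mean = (-4.7/4.6² + 16·8.47/4.0²) / 1.0473 = 7.8757.
Interval: 7.8757 ± 0.994 × 0.9772 → [6.904, 8.847].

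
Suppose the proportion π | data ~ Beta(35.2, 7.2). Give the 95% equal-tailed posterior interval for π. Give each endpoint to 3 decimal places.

Posterior: Beta(35.2, 7.2).
Equal-tailed 95% interval: the 0.025 and 0.975 quantiles of Beta(35.2, 7.2).
Posterior mean ≈ 0.830, SD ≈ 0.057; a Normal approximation gives roughly [0.718, 0.942].
Exact: F⁻¹(0.025) = 0.705; F⁻¹(0.975) = 0.926.

[0.705, 0.926]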